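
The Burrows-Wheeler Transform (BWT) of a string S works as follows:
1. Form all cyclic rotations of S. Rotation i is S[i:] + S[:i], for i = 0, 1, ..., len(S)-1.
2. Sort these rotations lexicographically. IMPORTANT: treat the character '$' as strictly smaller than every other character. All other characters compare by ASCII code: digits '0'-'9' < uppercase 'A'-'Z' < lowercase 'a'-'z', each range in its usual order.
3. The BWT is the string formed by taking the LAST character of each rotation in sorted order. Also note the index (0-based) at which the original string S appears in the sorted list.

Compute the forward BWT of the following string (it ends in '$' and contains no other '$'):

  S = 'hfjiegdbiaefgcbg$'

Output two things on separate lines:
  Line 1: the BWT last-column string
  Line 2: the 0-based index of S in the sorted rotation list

All 17 rotations (rotation i = S[i:]+S[:i]):
  rot[0] = hfjiegdbiaefgcbg$
  rot[1] = fjiegdbiaefgcbg$h
  rot[2] = jiegdbiaefgcbg$hf
  rot[3] = iegdbiaefgcbg$hfj
  rot[4] = egdbiaefgcbg$hfji
  rot[5] = gdbiaefgcbg$hfjie
  rot[6] = dbiaefgcbg$hfjieg
  rot[7] = biaefgcbg$hfjiegd
  rot[8] = iaefgcbg$hfjiegdb
  rot[9] = aefgcbg$hfjiegdbi
  rot[10] = efgcbg$hfjiegdbia
  rot[11] = fgcbg$hfjiegdbiae
  rot[12] = gcbg$hfjiegdbiaef
  rot[13] = cbg$hfjiegdbiaefg
  rot[14] = bg$hfjiegdbiaefgc
  rot[15] = g$hfjiegdbiaefgcb
  rot[16] = $hfjiegdbiaefgcbg
Sorted (with $ < everything):
  sorted[0] = $hfjiegdbiaefgcbg  (last char: 'g')
  sorted[1] = aefgcbg$hfjiegdbi  (last char: 'i')
  sorted[2] = bg$hfjiegdbiaefgc  (last char: 'c')
  sorted[3] = biaefgcbg$hfjiegd  (last char: 'd')
  sorted[4] = cbg$hfjiegdbiaefg  (last char: 'g')
  sorted[5] = dbiaefgcbg$hfjieg  (last char: 'g')
  sorted[6] = efgcbg$hfjiegdbia  (last char: 'a')
  sorted[7] = egdbiaefgcbg$hfji  (last char: 'i')
  sorted[8] = fgcbg$hfjiegdbiae  (last char: 'e')
  sorted[9] = fjiegdbiaefgcbg$h  (last char: 'h')
  sorted[10] = g$hfjiegdbiaefgcb  (last char: 'b')
  sorted[11] = gcbg$hfjiegdbiaef  (last char: 'f')
  sorted[12] = gdbiaefgcbg$hfjie  (last char: 'e')
  sorted[13] = hfjiegdbiaefgcbg$  (last char: '$')
  sorted[14] = iaefgcbg$hfjiegdb  (last char: 'b')
  sorted[15] = iegdbiaefgcbg$hfj  (last char: 'j')
  sorted[16] = jiegdbiaefgcbg$hf  (last char: 'f')
Last column: gicdggaiehbfe$bjf
Original string S is at sorted index 13

Answer: gicdggaiehbfe$bjf
13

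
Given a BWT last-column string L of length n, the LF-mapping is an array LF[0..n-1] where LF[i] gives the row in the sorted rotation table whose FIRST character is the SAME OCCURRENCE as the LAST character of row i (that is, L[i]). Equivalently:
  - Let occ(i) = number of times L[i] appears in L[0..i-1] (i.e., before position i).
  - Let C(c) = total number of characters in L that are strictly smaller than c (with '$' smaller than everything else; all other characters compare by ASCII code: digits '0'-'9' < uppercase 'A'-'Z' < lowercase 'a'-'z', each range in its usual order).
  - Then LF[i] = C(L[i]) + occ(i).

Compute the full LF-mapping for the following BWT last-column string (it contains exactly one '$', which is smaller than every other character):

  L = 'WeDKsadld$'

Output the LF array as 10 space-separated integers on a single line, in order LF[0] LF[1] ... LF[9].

Answer: 3 7 1 2 9 4 5 8 6 0

Derivation:
Char counts: '$':1, 'D':1, 'K':1, 'W':1, 'a':1, 'd':2, 'e':1, 'l':1, 's':1
C (first-col start): C('$')=0, C('D')=1, C('K')=2, C('W')=3, C('a')=4, C('d')=5, C('e')=7, C('l')=8, C('s')=9
L[0]='W': occ=0, LF[0]=C('W')+0=3+0=3
L[1]='e': occ=0, LF[1]=C('e')+0=7+0=7
L[2]='D': occ=0, LF[2]=C('D')+0=1+0=1
L[3]='K': occ=0, LF[3]=C('K')+0=2+0=2
L[4]='s': occ=0, LF[4]=C('s')+0=9+0=9
L[5]='a': occ=0, LF[5]=C('a')+0=4+0=4
L[6]='d': occ=0, LF[6]=C('d')+0=5+0=5
L[7]='l': occ=0, LF[7]=C('l')+0=8+0=8
L[8]='d': occ=1, LF[8]=C('d')+1=5+1=6
L[9]='$': occ=0, LF[9]=C('$')+0=0+0=0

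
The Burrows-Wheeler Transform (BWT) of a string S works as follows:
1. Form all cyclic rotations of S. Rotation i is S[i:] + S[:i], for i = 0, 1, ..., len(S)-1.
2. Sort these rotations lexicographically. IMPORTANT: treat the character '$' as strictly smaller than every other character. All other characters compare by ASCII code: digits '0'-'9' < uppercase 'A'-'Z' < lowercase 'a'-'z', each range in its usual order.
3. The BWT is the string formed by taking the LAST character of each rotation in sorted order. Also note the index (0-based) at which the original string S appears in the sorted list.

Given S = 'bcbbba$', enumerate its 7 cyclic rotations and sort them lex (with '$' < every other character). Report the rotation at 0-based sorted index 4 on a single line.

Answer: bbba$bc

Derivation:
All 7 rotations (rotation i = S[i:]+S[:i]):
  rot[0] = bcbbba$
  rot[1] = cbbba$b
  rot[2] = bbba$bc
  rot[3] = bba$bcb
  rot[4] = ba$bcbb
  rot[5] = a$bcbbb
  rot[6] = $bcbbba
Sorted (with $ < everything):
  sorted[0] = $bcbbba
  sorted[1] = a$bcbbb
  sorted[2] = ba$bcbb
  sorted[3] = bba$bcb
  sorted[4] = bbba$bc
  sorted[5] = bcbbba$
  sorted[6] = cbbba$b
sorted[4] = bbba$bc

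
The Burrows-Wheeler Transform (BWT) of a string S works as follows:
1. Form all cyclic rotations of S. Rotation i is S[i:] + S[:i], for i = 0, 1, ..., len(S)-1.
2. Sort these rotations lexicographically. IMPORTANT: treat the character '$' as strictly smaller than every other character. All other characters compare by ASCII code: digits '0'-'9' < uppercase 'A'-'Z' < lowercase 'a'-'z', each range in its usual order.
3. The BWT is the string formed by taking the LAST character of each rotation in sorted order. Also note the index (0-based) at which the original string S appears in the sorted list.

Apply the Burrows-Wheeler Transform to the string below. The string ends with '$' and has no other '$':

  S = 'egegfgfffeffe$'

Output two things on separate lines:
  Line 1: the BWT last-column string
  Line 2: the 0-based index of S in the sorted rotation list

All 14 rotations (rotation i = S[i:]+S[:i]):
  rot[0] = egegfgfffeffe$
  rot[1] = gegfgfffeffe$e
  rot[2] = egfgfffeffe$eg
  rot[3] = gfgfffeffe$ege
  rot[4] = fgfffeffe$egeg
  rot[5] = gfffeffe$egegf
  rot[6] = fffeffe$egegfg
  rot[7] = ffeffe$egegfgf
  rot[8] = feffe$egegfgff
  rot[9] = effe$egegfgfff
  rot[10] = ffe$egegfgfffe
  rot[11] = fe$egegfgfffef
  rot[12] = e$egegfgfffeff
  rot[13] = $egegfgfffeffe
Sorted (with $ < everything):
  sorted[0] = $egegfgfffeffe  (last char: 'e')
  sorted[1] = e$egegfgfffeff  (last char: 'f')
  sorted[2] = effe$egegfgfff  (last char: 'f')
  sorted[3] = egegfgfffeffe$  (last char: '$')
  sorted[4] = egfgfffeffe$eg  (last char: 'g')
  sorted[5] = fe$egegfgfffef  (last char: 'f')
  sorted[6] = feffe$egegfgff  (last char: 'f')
  sorted[7] = ffe$egegfgfffe  (last char: 'e')
  sorted[8] = ffeffe$egegfgf  (last char: 'f')
  sorted[9] = fffeffe$egegfg  (last char: 'g')
  sorted[10] = fgfffeffe$egeg  (last char: 'g')
  sorted[11] = gegfgfffeffe$e  (last char: 'e')
  sorted[12] = gfffeffe$egegf  (last char: 'f')
  sorted[13] = gfgfffeffe$ege  (last char: 'e')
Last column: eff$gffefggefe
Original string S is at sorted index 3

Answer: eff$gffefggefe
3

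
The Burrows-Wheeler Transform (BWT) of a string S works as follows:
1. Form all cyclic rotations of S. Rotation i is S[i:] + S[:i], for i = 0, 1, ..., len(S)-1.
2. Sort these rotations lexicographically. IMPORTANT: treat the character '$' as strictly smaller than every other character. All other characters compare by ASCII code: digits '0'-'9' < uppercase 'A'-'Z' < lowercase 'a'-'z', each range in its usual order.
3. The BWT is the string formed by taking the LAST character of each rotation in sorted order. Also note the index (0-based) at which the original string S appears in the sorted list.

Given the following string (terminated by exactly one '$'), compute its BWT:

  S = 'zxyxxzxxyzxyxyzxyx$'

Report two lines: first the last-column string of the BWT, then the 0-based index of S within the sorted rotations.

Answer: xyzyzzzyxxxxxxxxy$y
17

Derivation:
All 19 rotations (rotation i = S[i:]+S[:i]):
  rot[0] = zxyxxzxxyzxyxyzxyx$
  rot[1] = xyxxzxxyzxyxyzxyx$z
  rot[2] = yxxzxxyzxyxyzxyx$zx
  rot[3] = xxzxxyzxyxyzxyx$zxy
  rot[4] = xzxxyzxyxyzxyx$zxyx
  rot[5] = zxxyzxyxyzxyx$zxyxx
  rot[6] = xxyzxyxyzxyx$zxyxxz
  rot[7] = xyzxyxyzxyx$zxyxxzx
  rot[8] = yzxyxyzxyx$zxyxxzxx
  rot[9] = zxyxyzxyx$zxyxxzxxy
  rot[10] = xyxyzxyx$zxyxxzxxyz
  rot[11] = yxyzxyx$zxyxxzxxyzx
  rot[12] = xyzxyx$zxyxxzxxyzxy
  rot[13] = yzxyx$zxyxxzxxyzxyx
  rot[14] = zxyx$zxyxxzxxyzxyxy
  rot[15] = xyx$zxyxxzxxyzxyxyz
  rot[16] = yx$zxyxxzxxyzxyxyzx
  rot[17] = x$zxyxxzxxyzxyxyzxy
  rot[18] = $zxyxxzxxyzxyxyzxyx
Sorted (with $ < everything):
  sorted[0] = $zxyxxzxxyzxyxyzxyx  (last char: 'x')
  sorted[1] = x$zxyxxzxxyzxyxyzxy  (last char: 'y')
  sorted[2] = xxyzxyxyzxyx$zxyxxz  (last char: 'z')
  sorted[3] = xxzxxyzxyxyzxyx$zxy  (last char: 'y')
  sorted[4] = xyx$zxyxxzxxyzxyxyz  (last char: 'z')
  sorted[5] = xyxxzxxyzxyxyzxyx$z  (last char: 'z')
  sorted[6] = xyxyzxyx$zxyxxzxxyz  (last char: 'z')
  sorted[7] = xyzxyx$zxyxxzxxyzxy  (last char: 'y')
  sorted[8] = xyzxyxyzxyx$zxyxxzx  (last char: 'x')
  sorted[9] = xzxxyzxyxyzxyx$zxyx  (last char: 'x')
  sorted[10] = yx$zxyxxzxxyzxyxyzx  (last char: 'x')
  sorted[11] = yxxzxxyzxyxyzxyx$zx  (last char: 'x')
  sorted[12] = yxyzxyx$zxyxxzxxyzx  (last char: 'x')
  sorted[13] = yzxyx$zxyxxzxxyzxyx  (last char: 'x')
  sorted[14] = yzxyxyzxyx$zxyxxzxx  (last char: 'x')
  sorted[15] = zxxyzxyxyzxyx$zxyxx  (last char: 'x')
  sorted[16] = zxyx$zxyxxzxxyzxyxy  (last char: 'y')
  sorted[17] = zxyxxzxxyzxyxyzxyx$  (last char: '$')
  sorted[18] = zxyxyzxyx$zxyxxzxxy  (last char: 'y')
Last column: xyzyzzzyxxxxxxxxy$y
Original string S is at sorted index 17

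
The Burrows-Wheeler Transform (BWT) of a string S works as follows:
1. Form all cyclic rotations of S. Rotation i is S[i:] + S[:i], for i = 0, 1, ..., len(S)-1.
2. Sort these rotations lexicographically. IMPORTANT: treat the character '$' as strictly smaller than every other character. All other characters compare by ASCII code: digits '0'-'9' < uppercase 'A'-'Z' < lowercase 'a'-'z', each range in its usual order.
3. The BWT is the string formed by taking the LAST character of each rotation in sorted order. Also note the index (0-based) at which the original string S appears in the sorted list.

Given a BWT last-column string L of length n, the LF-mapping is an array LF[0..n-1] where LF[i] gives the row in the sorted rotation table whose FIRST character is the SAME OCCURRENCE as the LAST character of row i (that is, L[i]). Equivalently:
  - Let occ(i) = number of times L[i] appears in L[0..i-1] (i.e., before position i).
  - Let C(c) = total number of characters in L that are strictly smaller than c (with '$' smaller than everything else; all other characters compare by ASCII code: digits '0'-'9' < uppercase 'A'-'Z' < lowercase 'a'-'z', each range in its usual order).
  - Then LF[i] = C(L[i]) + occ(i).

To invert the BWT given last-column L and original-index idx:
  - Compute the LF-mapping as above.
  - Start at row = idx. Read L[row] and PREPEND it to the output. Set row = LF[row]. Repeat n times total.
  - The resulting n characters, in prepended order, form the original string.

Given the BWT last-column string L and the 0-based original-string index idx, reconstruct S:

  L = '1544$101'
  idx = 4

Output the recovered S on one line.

LF mapping: 2 7 5 6 0 3 1 4
Walk LF starting at row 4, prepending L[row]:
  step 1: row=4, L[4]='$', prepend. Next row=LF[4]=0
  step 2: row=0, L[0]='1', prepend. Next row=LF[0]=2
  step 3: row=2, L[2]='4', prepend. Next row=LF[2]=5
  step 4: row=5, L[5]='1', prepend. Next row=LF[5]=3
  step 5: row=3, L[3]='4', prepend. Next row=LF[3]=6
  step 6: row=6, L[6]='0', prepend. Next row=LF[6]=1
  step 7: row=1, L[1]='5', prepend. Next row=LF[1]=7
  step 8: row=7, L[7]='1', prepend. Next row=LF[7]=4
Reversed output: 1504141$

Answer: 1504141$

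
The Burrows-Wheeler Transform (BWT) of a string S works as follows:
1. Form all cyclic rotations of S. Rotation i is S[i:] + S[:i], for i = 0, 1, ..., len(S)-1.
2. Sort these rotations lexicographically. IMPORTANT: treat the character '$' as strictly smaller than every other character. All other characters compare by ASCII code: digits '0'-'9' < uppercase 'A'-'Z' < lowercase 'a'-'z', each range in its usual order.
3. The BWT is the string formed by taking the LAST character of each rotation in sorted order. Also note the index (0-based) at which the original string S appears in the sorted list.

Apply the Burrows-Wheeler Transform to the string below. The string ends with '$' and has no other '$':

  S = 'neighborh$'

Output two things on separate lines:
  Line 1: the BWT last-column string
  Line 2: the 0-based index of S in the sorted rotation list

All 10 rotations (rotation i = S[i:]+S[:i]):
  rot[0] = neighborh$
  rot[1] = eighborh$n
  rot[2] = ighborh$ne
  rot[3] = ghborh$nei
  rot[4] = hborh$neig
  rot[5] = borh$neigh
  rot[6] = orh$neighb
  rot[7] = rh$neighbo
  rot[8] = h$neighbor
  rot[9] = $neighborh
Sorted (with $ < everything):
  sorted[0] = $neighborh  (last char: 'h')
  sorted[1] = borh$neigh  (last char: 'h')
  sorted[2] = eighborh$n  (last char: 'n')
  sorted[3] = ghborh$nei  (last char: 'i')
  sorted[4] = h$neighbor  (last char: 'r')
  sorted[5] = hborh$neig  (last char: 'g')
  sorted[6] = ighborh$ne  (last char: 'e')
  sorted[7] = neighborh$  (last char: '$')
  sorted[8] = orh$neighb  (last char: 'b')
  sorted[9] = rh$neighbo  (last char: 'o')
Last column: hhnirge$bo
Original string S is at sorted index 7

Answer: hhnirge$bo
7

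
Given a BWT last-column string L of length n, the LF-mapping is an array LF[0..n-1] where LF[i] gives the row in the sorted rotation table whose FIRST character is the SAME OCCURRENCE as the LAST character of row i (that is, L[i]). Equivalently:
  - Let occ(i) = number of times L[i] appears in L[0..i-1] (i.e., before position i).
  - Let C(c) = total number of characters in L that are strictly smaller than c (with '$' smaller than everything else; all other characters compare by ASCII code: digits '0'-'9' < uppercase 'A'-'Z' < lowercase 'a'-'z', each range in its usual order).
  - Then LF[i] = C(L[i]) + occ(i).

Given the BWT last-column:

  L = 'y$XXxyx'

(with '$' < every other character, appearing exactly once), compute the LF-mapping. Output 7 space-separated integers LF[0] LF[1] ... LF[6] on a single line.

Answer: 5 0 1 2 3 6 4

Derivation:
Char counts: '$':1, 'X':2, 'x':2, 'y':2
C (first-col start): C('$')=0, C('X')=1, C('x')=3, C('y')=5
L[0]='y': occ=0, LF[0]=C('y')+0=5+0=5
L[1]='$': occ=0, LF[1]=C('$')+0=0+0=0
L[2]='X': occ=0, LF[2]=C('X')+0=1+0=1
L[3]='X': occ=1, LF[3]=C('X')+1=1+1=2
L[4]='x': occ=0, LF[4]=C('x')+0=3+0=3
L[5]='y': occ=1, LF[5]=C('y')+1=5+1=6
L[6]='x': occ=1, LF[6]=C('x')+1=3+1=4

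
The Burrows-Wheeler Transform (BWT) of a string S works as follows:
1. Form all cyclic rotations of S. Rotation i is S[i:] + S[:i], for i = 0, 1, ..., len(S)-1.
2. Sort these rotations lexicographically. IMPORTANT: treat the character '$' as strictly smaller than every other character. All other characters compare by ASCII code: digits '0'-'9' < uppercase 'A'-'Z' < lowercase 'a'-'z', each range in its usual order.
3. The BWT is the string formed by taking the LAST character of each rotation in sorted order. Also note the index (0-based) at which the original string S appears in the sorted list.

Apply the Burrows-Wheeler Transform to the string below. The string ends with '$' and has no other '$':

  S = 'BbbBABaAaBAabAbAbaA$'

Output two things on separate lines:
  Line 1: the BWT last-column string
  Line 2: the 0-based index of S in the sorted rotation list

All 20 rotations (rotation i = S[i:]+S[:i]):
  rot[0] = BbbBABaAaBAabAbAbaA$
  rot[1] = bbBABaAaBAabAbAbaA$B
  rot[2] = bBABaAaBAabAbAbaA$Bb
  rot[3] = BABaAaBAabAbAbaA$Bbb
  rot[4] = ABaAaBAabAbAbaA$BbbB
  rot[5] = BaAaBAabAbAbaA$BbbBA
  rot[6] = aAaBAabAbAbaA$BbbBAB
  rot[7] = AaBAabAbAbaA$BbbBABa
  rot[8] = aBAabAbAbaA$BbbBABaA
  rot[9] = BAabAbAbaA$BbbBABaAa
  rot[10] = AabAbAbaA$BbbBABaAaB
  rot[11] = abAbAbaA$BbbBABaAaBA
  rot[12] = bAbAbaA$BbbBABaAaBAa
  rot[13] = AbAbaA$BbbBABaAaBAab
  rot[14] = bAbaA$BbbBABaAaBAabA
  rot[15] = AbaA$BbbBABaAaBAabAb
  rot[16] = baA$BbbBABaAaBAabAbA
  rot[17] = aA$BbbBABaAaBAabAbAb
  rot[18] = A$BbbBABaAaBAabAbAba
  rot[19] = $BbbBABaAaBAabAbAbaA
Sorted (with $ < everything):
  sorted[0] = $BbbBABaAaBAabAbAbaA  (last char: 'A')
  sorted[1] = A$BbbBABaAaBAabAbAba  (last char: 'a')
  sorted[2] = ABaAaBAabAbAbaA$BbbB  (last char: 'B')
  sorted[3] = AaBAabAbAbaA$BbbBABa  (last char: 'a')
  sorted[4] = AabAbAbaA$BbbBABaAaB  (last char: 'B')
  sorted[5] = AbAbaA$BbbBABaAaBAab  (last char: 'b')
  sorted[6] = AbaA$BbbBABaAaBAabAb  (last char: 'b')
  sorted[7] = BABaAaBAabAbAbaA$Bbb  (last char: 'b')
  sorted[8] = BAabAbAbaA$BbbBABaAa  (last char: 'a')
  sorted[9] = BaAaBAabAbAbaA$BbbBA  (last char: 'A')
  sorted[10] = BbbBABaAaBAabAbAbaA$  (last char: '$')
  sorted[11] = aA$BbbBABaAaBAabAbAb  (last char: 'b')
  sorted[12] = aAaBAabAbAbaA$BbbBAB  (last char: 'B')
  sorted[13] = aBAabAbAbaA$BbbBABaA  (last char: 'A')
  sorted[14] = abAbAbaA$BbbBABaAaBA  (last char: 'A')
  sorted[15] = bAbAbaA$BbbBABaAaBAa  (last char: 'a')
  sorted[16] = bAbaA$BbbBABaAaBAabA  (last char: 'A')
  sorted[17] = bBABaAaBAabAbAbaA$Bb  (last char: 'b')
  sorted[18] = baA$BbbBABaAaBAabAbA  (last char: 'A')
  sorted[19] = bbBABaAaBAabAbAbaA$B  (last char: 'B')
Last column: AaBaBbbbaA$bBAAaAbAB
Original string S is at sorted index 10

Answer: AaBaBbbbaA$bBAAaAbAB
10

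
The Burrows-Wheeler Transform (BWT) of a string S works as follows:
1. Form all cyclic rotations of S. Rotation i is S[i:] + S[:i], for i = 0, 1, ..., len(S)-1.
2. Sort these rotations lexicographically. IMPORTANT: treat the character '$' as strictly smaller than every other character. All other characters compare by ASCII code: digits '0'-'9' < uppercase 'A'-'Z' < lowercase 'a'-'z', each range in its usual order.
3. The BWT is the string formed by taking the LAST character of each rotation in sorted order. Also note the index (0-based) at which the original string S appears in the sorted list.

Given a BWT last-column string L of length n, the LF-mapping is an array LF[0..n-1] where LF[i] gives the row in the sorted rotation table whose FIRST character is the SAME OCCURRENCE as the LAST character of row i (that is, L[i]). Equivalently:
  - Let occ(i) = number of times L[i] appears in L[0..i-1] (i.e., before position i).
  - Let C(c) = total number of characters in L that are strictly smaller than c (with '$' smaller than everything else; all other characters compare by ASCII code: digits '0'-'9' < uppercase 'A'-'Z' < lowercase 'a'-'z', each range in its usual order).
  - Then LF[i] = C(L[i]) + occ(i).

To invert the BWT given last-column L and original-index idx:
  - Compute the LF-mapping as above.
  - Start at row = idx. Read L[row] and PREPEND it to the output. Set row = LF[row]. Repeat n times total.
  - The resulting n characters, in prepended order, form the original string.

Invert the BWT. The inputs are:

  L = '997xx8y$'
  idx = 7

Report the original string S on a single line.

LF mapping: 3 4 1 5 6 2 7 0
Walk LF starting at row 7, prepending L[row]:
  step 1: row=7, L[7]='$', prepend. Next row=LF[7]=0
  step 2: row=0, L[0]='9', prepend. Next row=LF[0]=3
  step 3: row=3, L[3]='x', prepend. Next row=LF[3]=5
  step 4: row=5, L[5]='8', prepend. Next row=LF[5]=2
  step 5: row=2, L[2]='7', prepend. Next row=LF[2]=1
  step 6: row=1, L[1]='9', prepend. Next row=LF[1]=4
  step 7: row=4, L[4]='x', prepend. Next row=LF[4]=6
  step 8: row=6, L[6]='y', prepend. Next row=LF[6]=7
Reversed output: yx978x9$

Answer: yx978x9$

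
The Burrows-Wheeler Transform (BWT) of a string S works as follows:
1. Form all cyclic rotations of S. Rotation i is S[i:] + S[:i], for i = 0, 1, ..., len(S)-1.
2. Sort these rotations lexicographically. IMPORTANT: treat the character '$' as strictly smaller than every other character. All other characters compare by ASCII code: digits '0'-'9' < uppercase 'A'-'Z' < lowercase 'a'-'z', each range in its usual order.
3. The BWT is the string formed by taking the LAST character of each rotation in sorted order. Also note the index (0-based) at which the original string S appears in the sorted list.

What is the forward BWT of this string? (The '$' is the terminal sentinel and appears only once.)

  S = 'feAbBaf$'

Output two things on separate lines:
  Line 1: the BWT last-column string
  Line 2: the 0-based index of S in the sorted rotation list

Answer: febBAfa$
7

Derivation:
All 8 rotations (rotation i = S[i:]+S[:i]):
  rot[0] = feAbBaf$
  rot[1] = eAbBaf$f
  rot[2] = AbBaf$fe
  rot[3] = bBaf$feA
  rot[4] = Baf$feAb
  rot[5] = af$feAbB
  rot[6] = f$feAbBa
  rot[7] = $feAbBaf
Sorted (with $ < everything):
  sorted[0] = $feAbBaf  (last char: 'f')
  sorted[1] = AbBaf$fe  (last char: 'e')
  sorted[2] = Baf$feAb  (last char: 'b')
  sorted[3] = af$feAbB  (last char: 'B')
  sorted[4] = bBaf$feA  (last char: 'A')
  sorted[5] = eAbBaf$f  (last char: 'f')
  sorted[6] = f$feAbBa  (last char: 'a')
  sorted[7] = feAbBaf$  (last char: '$')
Last column: febBAfa$
Original string S is at sorted index 7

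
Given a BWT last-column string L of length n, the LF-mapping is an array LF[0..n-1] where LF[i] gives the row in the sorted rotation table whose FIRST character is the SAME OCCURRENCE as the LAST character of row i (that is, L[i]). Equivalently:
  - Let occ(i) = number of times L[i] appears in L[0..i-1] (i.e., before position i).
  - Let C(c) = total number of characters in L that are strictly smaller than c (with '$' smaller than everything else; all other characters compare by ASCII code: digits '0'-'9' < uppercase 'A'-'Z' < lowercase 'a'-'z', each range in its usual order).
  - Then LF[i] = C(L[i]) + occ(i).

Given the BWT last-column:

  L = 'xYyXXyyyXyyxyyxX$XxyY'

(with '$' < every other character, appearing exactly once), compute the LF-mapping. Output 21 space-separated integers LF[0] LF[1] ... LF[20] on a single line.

Answer: 8 6 12 1 2 13 14 15 3 16 17 9 18 19 10 4 0 5 11 20 7

Derivation:
Char counts: '$':1, 'X':5, 'Y':2, 'x':4, 'y':9
C (first-col start): C('$')=0, C('X')=1, C('Y')=6, C('x')=8, C('y')=12
L[0]='x': occ=0, LF[0]=C('x')+0=8+0=8
L[1]='Y': occ=0, LF[1]=C('Y')+0=6+0=6
L[2]='y': occ=0, LF[2]=C('y')+0=12+0=12
L[3]='X': occ=0, LF[3]=C('X')+0=1+0=1
L[4]='X': occ=1, LF[4]=C('X')+1=1+1=2
L[5]='y': occ=1, LF[5]=C('y')+1=12+1=13
L[6]='y': occ=2, LF[6]=C('y')+2=12+2=14
L[7]='y': occ=3, LF[7]=C('y')+3=12+3=15
L[8]='X': occ=2, LF[8]=C('X')+2=1+2=3
L[9]='y': occ=4, LF[9]=C('y')+4=12+4=16
L[10]='y': occ=5, LF[10]=C('y')+5=12+5=17
L[11]='x': occ=1, LF[11]=C('x')+1=8+1=9
L[12]='y': occ=6, LF[12]=C('y')+6=12+6=18
L[13]='y': occ=7, LF[13]=C('y')+7=12+7=19
L[14]='x': occ=2, LF[14]=C('x')+2=8+2=10
L[15]='X': occ=3, LF[15]=C('X')+3=1+3=4
L[16]='$': occ=0, LF[16]=C('$')+0=0+0=0
L[17]='X': occ=4, LF[17]=C('X')+4=1+4=5
L[18]='x': occ=3, LF[18]=C('x')+3=8+3=11
L[19]='y': occ=8, LF[19]=C('y')+8=12+8=20
L[20]='Y': occ=1, LF[20]=C('Y')+1=6+1=7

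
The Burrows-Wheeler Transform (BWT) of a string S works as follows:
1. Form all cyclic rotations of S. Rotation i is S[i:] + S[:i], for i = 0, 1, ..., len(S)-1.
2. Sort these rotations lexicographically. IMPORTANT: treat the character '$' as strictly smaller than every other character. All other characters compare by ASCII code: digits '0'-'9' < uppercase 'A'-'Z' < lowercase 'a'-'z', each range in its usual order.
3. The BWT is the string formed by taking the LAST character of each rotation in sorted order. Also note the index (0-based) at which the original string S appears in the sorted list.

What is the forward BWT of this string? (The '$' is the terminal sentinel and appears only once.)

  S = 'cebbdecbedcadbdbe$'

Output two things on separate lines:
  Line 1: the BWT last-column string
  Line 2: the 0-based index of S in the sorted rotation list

All 18 rotations (rotation i = S[i:]+S[:i]):
  rot[0] = cebbdecbedcadbdbe$
  rot[1] = ebbdecbedcadbdbe$c
  rot[2] = bbdecbedcadbdbe$ce
  rot[3] = bdecbedcadbdbe$ceb
  rot[4] = decbedcadbdbe$cebb
  rot[5] = ecbedcadbdbe$cebbd
  rot[6] = cbedcadbdbe$cebbde
  rot[7] = bedcadbdbe$cebbdec
  rot[8] = edcadbdbe$cebbdecb
  rot[9] = dcadbdbe$cebbdecbe
  rot[10] = cadbdbe$cebbdecbed
  rot[11] = adbdbe$cebbdecbedc
  rot[12] = dbdbe$cebbdecbedca
  rot[13] = bdbe$cebbdecbedcad
  rot[14] = dbe$cebbdecbedcadb
  rot[15] = be$cebbdecbedcadbd
  rot[16] = e$cebbdecbedcadbdb
  rot[17] = $cebbdecbedcadbdbe
Sorted (with $ < everything):
  sorted[0] = $cebbdecbedcadbdbe  (last char: 'e')
  sorted[1] = adbdbe$cebbdecbedc  (last char: 'c')
  sorted[2] = bbdecbedcadbdbe$ce  (last char: 'e')
  sorted[3] = bdbe$cebbdecbedcad  (last char: 'd')
  sorted[4] = bdecbedcadbdbe$ceb  (last char: 'b')
  sorted[5] = be$cebbdecbedcadbd  (last char: 'd')
  sorted[6] = bedcadbdbe$cebbdec  (last char: 'c')
  sorted[7] = cadbdbe$cebbdecbed  (last char: 'd')
  sorted[8] = cbedcadbdbe$cebbde  (last char: 'e')
  sorted[9] = cebbdecbedcadbdbe$  (last char: '$')
  sorted[10] = dbdbe$cebbdecbedca  (last char: 'a')
  sorted[11] = dbe$cebbdecbedcadb  (last char: 'b')
  sorted[12] = dcadbdbe$cebbdecbe  (last char: 'e')
  sorted[13] = decbedcadbdbe$cebb  (last char: 'b')
  sorted[14] = e$cebbdecbedcadbdb  (last char: 'b')
  sorted[15] = ebbdecbedcadbdbe$c  (last char: 'c')
  sorted[16] = ecbedcadbdbe$cebbd  (last char: 'd')
  sorted[17] = edcadbdbe$cebbdecb  (last char: 'b')
Last column: ecedbdcde$abebbcdb
Original string S is at sorted index 9

Answer: ecedbdcde$abebbcdb
9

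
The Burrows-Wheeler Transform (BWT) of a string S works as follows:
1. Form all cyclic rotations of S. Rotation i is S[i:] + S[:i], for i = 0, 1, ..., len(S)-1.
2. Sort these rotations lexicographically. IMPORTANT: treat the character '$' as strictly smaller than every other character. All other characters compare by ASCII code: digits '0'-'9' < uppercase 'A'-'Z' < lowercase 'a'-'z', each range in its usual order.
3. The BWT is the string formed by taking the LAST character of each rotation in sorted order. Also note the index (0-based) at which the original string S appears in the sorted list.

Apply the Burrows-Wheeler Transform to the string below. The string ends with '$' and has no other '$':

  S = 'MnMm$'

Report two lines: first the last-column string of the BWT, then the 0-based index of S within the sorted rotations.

All 5 rotations (rotation i = S[i:]+S[:i]):
  rot[0] = MnMm$
  rot[1] = nMm$M
  rot[2] = Mm$Mn
  rot[3] = m$MnM
  rot[4] = $MnMm
Sorted (with $ < everything):
  sorted[0] = $MnMm  (last char: 'm')
  sorted[1] = Mm$Mn  (last char: 'n')
  sorted[2] = MnMm$  (last char: '$')
  sorted[3] = m$MnM  (last char: 'M')
  sorted[4] = nMm$M  (last char: 'M')
Last column: mn$MM
Original string S is at sorted index 2

Answer: mn$MM
2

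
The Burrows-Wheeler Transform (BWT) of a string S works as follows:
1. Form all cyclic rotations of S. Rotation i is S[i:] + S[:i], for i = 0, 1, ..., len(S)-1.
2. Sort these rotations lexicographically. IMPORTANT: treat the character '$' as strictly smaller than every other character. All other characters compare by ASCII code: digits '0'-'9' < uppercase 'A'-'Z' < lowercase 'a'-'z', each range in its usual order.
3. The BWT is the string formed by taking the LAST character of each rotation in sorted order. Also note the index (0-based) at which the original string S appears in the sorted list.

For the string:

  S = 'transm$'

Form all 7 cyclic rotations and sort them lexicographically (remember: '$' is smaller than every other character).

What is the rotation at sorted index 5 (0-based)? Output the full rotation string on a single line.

All 7 rotations (rotation i = S[i:]+S[:i]):
  rot[0] = transm$
  rot[1] = ransm$t
  rot[2] = ansm$tr
  rot[3] = nsm$tra
  rot[4] = sm$tran
  rot[5] = m$trans
  rot[6] = $transm
Sorted (with $ < everything):
  sorted[0] = $transm
  sorted[1] = ansm$tr
  sorted[2] = m$trans
  sorted[3] = nsm$tra
  sorted[4] = ransm$t
  sorted[5] = sm$tran
  sorted[6] = transm$
sorted[5] = sm$tran

Answer: sm$tran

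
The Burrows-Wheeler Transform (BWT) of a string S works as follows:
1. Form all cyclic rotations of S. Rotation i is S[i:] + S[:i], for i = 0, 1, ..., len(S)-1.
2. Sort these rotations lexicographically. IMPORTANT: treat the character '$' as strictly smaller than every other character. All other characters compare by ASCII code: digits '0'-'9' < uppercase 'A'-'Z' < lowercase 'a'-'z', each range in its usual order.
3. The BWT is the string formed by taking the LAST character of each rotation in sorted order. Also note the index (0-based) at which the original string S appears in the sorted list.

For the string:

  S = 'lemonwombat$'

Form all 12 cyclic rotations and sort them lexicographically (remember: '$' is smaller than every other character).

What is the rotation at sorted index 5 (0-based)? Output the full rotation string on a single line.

Answer: mbat$lemonwo

Derivation:
All 12 rotations (rotation i = S[i:]+S[:i]):
  rot[0] = lemonwombat$
  rot[1] = emonwombat$l
  rot[2] = monwombat$le
  rot[3] = onwombat$lem
  rot[4] = nwombat$lemo
  rot[5] = wombat$lemon
  rot[6] = ombat$lemonw
  rot[7] = mbat$lemonwo
  rot[8] = bat$lemonwom
  rot[9] = at$lemonwomb
  rot[10] = t$lemonwomba
  rot[11] = $lemonwombat
Sorted (with $ < everything):
  sorted[0] = $lemonwombat
  sorted[1] = at$lemonwomb
  sorted[2] = bat$lemonwom
  sorted[3] = emonwombat$l
  sorted[4] = lemonwombat$
  sorted[5] = mbat$lemonwo
  sorted[6] = monwombat$le
  sorted[7] = nwombat$lemo
  sorted[8] = ombat$lemonw
  sorted[9] = onwombat$lem
  sorted[10] = t$lemonwomba
  sorted[11] = wombat$lemon
sorted[5] = mbat$lemonwo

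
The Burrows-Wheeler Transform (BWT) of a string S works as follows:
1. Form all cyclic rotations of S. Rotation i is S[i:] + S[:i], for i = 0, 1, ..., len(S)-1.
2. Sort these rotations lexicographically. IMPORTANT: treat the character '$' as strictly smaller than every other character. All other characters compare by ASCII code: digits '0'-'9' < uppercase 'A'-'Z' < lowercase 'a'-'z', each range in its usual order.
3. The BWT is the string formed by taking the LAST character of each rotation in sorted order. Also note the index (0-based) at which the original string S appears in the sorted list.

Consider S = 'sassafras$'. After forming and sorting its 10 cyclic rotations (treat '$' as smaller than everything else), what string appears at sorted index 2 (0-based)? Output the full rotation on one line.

Answer: as$sassafr

Derivation:
All 10 rotations (rotation i = S[i:]+S[:i]):
  rot[0] = sassafras$
  rot[1] = assafras$s
  rot[2] = ssafras$sa
  rot[3] = safras$sas
  rot[4] = afras$sass
  rot[5] = fras$sassa
  rot[6] = ras$sassaf
  rot[7] = as$sassafr
  rot[8] = s$sassafra
  rot[9] = $sassafras
Sorted (with $ < everything):
  sorted[0] = $sassafras
  sorted[1] = afras$sass
  sorted[2] = as$sassafr
  sorted[3] = assafras$s
  sorted[4] = fras$sassa
  sorted[5] = ras$sassaf
  sorted[6] = s$sassafra
  sorted[7] = safras$sas
  sorted[8] = sassafras$
  sorted[9] = ssafras$sa
sorted[2] = as$sassafr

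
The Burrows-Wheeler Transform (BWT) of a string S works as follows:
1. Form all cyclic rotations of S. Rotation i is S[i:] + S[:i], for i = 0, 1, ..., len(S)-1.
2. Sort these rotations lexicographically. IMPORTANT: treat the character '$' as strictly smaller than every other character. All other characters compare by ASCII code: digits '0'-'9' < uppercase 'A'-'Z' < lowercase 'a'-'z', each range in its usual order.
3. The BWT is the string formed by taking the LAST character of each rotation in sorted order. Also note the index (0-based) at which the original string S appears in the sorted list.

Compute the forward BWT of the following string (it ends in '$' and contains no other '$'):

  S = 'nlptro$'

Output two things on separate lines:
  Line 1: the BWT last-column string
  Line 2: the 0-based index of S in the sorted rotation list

Answer: on$rltp
2

Derivation:
All 7 rotations (rotation i = S[i:]+S[:i]):
  rot[0] = nlptro$
  rot[1] = lptro$n
  rot[2] = ptro$nl
  rot[3] = tro$nlp
  rot[4] = ro$nlpt
  rot[5] = o$nlptr
  rot[6] = $nlptro
Sorted (with $ < everything):
  sorted[0] = $nlptro  (last char: 'o')
  sorted[1] = lptro$n  (last char: 'n')
  sorted[2] = nlptro$  (last char: '$')
  sorted[3] = o$nlptr  (last char: 'r')
  sorted[4] = ptro$nl  (last char: 'l')
  sorted[5] = ro$nlpt  (last char: 't')
  sorted[6] = tro$nlp  (last char: 'p')
Last column: on$rltp
Original string S is at sorted index 2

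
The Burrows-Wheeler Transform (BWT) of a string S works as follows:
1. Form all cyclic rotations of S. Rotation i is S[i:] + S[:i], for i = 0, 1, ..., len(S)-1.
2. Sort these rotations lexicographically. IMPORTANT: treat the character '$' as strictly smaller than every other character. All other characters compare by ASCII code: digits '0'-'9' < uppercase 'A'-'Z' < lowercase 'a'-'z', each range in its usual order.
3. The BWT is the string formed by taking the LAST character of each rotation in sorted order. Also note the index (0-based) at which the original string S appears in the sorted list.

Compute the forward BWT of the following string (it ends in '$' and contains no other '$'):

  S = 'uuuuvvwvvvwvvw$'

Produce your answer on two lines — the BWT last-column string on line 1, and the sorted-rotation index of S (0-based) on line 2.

Answer: w$uuuwwuvvvvvvv
1

Derivation:
All 15 rotations (rotation i = S[i:]+S[:i]):
  rot[0] = uuuuvvwvvvwvvw$
  rot[1] = uuuvvwvvvwvvw$u
  rot[2] = uuvvwvvvwvvw$uu
  rot[3] = uvvwvvvwvvw$uuu
  rot[4] = vvwvvvwvvw$uuuu
  rot[5] = vwvvvwvvw$uuuuv
  rot[6] = wvvvwvvw$uuuuvv
  rot[7] = vvvwvvw$uuuuvvw
  rot[8] = vvwvvw$uuuuvvwv
  rot[9] = vwvvw$uuuuvvwvv
  rot[10] = wvvw$uuuuvvwvvv
  rot[11] = vvw$uuuuvvwvvvw
  rot[12] = vw$uuuuvvwvvvwv
  rot[13] = w$uuuuvvwvvvwvv
  rot[14] = $uuuuvvwvvvwvvw
Sorted (with $ < everything):
  sorted[0] = $uuuuvvwvvvwvvw  (last char: 'w')
  sorted[1] = uuuuvvwvvvwvvw$  (last char: '$')
  sorted[2] = uuuvvwvvvwvvw$u  (last char: 'u')
  sorted[3] = uuvvwvvvwvvw$uu  (last char: 'u')
  sorted[4] = uvvwvvvwvvw$uuu  (last char: 'u')
  sorted[5] = vvvwvvw$uuuuvvw  (last char: 'w')
  sorted[6] = vvw$uuuuvvwvvvw  (last char: 'w')
  sorted[7] = vvwvvvwvvw$uuuu  (last char: 'u')
  sorted[8] = vvwvvw$uuuuvvwv  (last char: 'v')
  sorted[9] = vw$uuuuvvwvvvwv  (last char: 'v')
  sorted[10] = vwvvvwvvw$uuuuv  (last char: 'v')
  sorted[11] = vwvvw$uuuuvvwvv  (last char: 'v')
  sorted[12] = w$uuuuvvwvvvwvv  (last char: 'v')
  sorted[13] = wvvvwvvw$uuuuvv  (last char: 'v')
  sorted[14] = wvvw$uuuuvvwvvv  (last char: 'v')
Last column: w$uuuwwuvvvvvvv
Original string S is at sorted index 1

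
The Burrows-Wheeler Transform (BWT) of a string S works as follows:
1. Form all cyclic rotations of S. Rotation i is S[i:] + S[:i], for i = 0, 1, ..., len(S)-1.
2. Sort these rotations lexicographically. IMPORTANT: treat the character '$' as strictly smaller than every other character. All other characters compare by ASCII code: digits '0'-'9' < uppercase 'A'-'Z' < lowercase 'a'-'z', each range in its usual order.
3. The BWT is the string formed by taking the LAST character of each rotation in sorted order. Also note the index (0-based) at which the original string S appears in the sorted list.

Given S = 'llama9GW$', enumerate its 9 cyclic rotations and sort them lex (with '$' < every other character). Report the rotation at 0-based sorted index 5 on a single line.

All 9 rotations (rotation i = S[i:]+S[:i]):
  rot[0] = llama9GW$
  rot[1] = lama9GW$l
  rot[2] = ama9GW$ll
  rot[3] = ma9GW$lla
  rot[4] = a9GW$llam
  rot[5] = 9GW$llama
  rot[6] = GW$llama9
  rot[7] = W$llama9G
  rot[8] = $llama9GW
Sorted (with $ < everything):
  sorted[0] = $llama9GW
  sorted[1] = 9GW$llama
  sorted[2] = GW$llama9
  sorted[3] = W$llama9G
  sorted[4] = a9GW$llam
  sorted[5] = ama9GW$ll
  sorted[6] = lama9GW$l
  sorted[7] = llama9GW$
  sorted[8] = ma9GW$lla
sorted[5] = ama9GW$ll

Answer: ama9GW$ll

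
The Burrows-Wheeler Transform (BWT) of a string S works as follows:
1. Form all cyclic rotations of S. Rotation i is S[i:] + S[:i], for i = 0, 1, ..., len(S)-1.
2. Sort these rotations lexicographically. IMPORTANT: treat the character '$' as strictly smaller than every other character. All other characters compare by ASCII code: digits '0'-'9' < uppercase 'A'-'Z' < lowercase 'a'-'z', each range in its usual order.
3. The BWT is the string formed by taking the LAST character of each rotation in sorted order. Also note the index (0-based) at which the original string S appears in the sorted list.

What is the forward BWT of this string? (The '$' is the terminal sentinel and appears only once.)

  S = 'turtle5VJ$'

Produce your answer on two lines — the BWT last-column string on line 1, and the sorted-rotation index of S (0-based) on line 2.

Answer: JeV5ltur$t
8

Derivation:
All 10 rotations (rotation i = S[i:]+S[:i]):
  rot[0] = turtle5VJ$
  rot[1] = urtle5VJ$t
  rot[2] = rtle5VJ$tu
  rot[3] = tle5VJ$tur
  rot[4] = le5VJ$turt
  rot[5] = e5VJ$turtl
  rot[6] = 5VJ$turtle
  rot[7] = VJ$turtle5
  rot[8] = J$turtle5V
  rot[9] = $turtle5VJ
Sorted (with $ < everything):
  sorted[0] = $turtle5VJ  (last char: 'J')
  sorted[1] = 5VJ$turtle  (last char: 'e')
  sorted[2] = J$turtle5V  (last char: 'V')
  sorted[3] = VJ$turtle5  (last char: '5')
  sorted[4] = e5VJ$turtl  (last char: 'l')
  sorted[5] = le5VJ$turt  (last char: 't')
  sorted[6] = rtle5VJ$tu  (last char: 'u')
  sorted[7] = tle5VJ$tur  (last char: 'r')
  sorted[8] = turtle5VJ$  (last char: '$')
  sorted[9] = urtle5VJ$t  (last char: 't')
Last column: JeV5ltur$t
Original string S is at sorted index 8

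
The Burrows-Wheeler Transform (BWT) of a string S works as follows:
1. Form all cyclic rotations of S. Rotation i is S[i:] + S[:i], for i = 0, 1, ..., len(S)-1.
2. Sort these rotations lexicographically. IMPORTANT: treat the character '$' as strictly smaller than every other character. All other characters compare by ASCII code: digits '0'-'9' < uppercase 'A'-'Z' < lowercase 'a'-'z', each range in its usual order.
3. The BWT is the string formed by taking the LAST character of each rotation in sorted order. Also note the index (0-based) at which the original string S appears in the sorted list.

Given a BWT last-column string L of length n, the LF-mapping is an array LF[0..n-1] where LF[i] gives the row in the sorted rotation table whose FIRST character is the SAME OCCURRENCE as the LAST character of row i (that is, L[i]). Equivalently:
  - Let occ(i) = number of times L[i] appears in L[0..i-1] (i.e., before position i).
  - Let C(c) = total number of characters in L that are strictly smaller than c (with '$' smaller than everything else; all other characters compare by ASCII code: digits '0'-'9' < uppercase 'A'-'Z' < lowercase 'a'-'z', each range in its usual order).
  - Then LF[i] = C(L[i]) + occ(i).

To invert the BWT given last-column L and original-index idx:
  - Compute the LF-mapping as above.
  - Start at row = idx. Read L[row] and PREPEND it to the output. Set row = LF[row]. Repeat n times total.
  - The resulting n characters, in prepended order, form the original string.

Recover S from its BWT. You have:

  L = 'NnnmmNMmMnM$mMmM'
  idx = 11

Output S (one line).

LF mapping: 6 13 14 8 9 7 1 10 2 15 3 0 11 4 12 5
Walk LF starting at row 11, prepending L[row]:
  step 1: row=11, L[11]='$', prepend. Next row=LF[11]=0
  step 2: row=0, L[0]='N', prepend. Next row=LF[0]=6
  step 3: row=6, L[6]='M', prepend. Next row=LF[6]=1
  step 4: row=1, L[1]='n', prepend. Next row=LF[1]=13
  step 5: row=13, L[13]='M', prepend. Next row=LF[13]=4
  step 6: row=4, L[4]='m', prepend. Next row=LF[4]=9
  step 7: row=9, L[9]='n', prepend. Next row=LF[9]=15
  step 8: row=15, L[15]='M', prepend. Next row=LF[15]=5
  step 9: row=5, L[5]='N', prepend. Next row=LF[5]=7
  step 10: row=7, L[7]='m', prepend. Next row=LF[7]=10
  step 11: row=10, L[10]='M', prepend. Next row=LF[10]=3
  step 12: row=3, L[3]='m', prepend. Next row=LF[3]=8
  step 13: row=8, L[8]='M', prepend. Next row=LF[8]=2
  step 14: row=2, L[2]='n', prepend. Next row=LF[2]=14
  step 15: row=14, L[14]='m', prepend. Next row=LF[14]=12
  step 16: row=12, L[12]='m', prepend. Next row=LF[12]=11
Reversed output: mmnMmMmNMnmMnMN$

Answer: mmnMmMmNMnmMnMN$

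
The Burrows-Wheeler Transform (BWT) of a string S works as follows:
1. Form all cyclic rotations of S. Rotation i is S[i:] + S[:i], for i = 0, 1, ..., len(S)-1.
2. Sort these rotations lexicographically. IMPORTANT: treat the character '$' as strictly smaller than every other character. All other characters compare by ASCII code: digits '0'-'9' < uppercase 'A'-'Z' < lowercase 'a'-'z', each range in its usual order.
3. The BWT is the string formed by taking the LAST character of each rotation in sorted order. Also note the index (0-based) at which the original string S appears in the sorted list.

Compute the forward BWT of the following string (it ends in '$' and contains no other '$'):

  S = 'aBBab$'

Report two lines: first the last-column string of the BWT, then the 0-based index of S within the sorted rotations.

Answer: baB$Ba
3

Derivation:
All 6 rotations (rotation i = S[i:]+S[:i]):
  rot[0] = aBBab$
  rot[1] = BBab$a
  rot[2] = Bab$aB
  rot[3] = ab$aBB
  rot[4] = b$aBBa
  rot[5] = $aBBab
Sorted (with $ < everything):
  sorted[0] = $aBBab  (last char: 'b')
  sorted[1] = BBab$a  (last char: 'a')
  sorted[2] = Bab$aB  (last char: 'B')
  sorted[3] = aBBab$  (last char: '$')
  sorted[4] = ab$aBB  (last char: 'B')
  sorted[5] = b$aBBa  (last char: 'a')
Last column: baB$Ba
Original string S is at sorted index 3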